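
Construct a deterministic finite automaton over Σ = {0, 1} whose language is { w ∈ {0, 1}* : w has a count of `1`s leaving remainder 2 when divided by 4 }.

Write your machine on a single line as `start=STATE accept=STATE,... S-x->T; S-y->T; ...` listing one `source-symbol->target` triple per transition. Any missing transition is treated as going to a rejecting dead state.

Keep the running count of `1`s modulo 4: each `1` advances along the cycle q0 → q1 → q2 → q3 → q0 while other symbols loop. Accept at q2.
        0   1  
>  q0   q0  q1 
   q1   q1  q2 
 * q2   q2  q3 
   q3   q3  q0 
(> = start, * = accepting)

start=q0; accept=q2; q0-0->q0; q0-1->q1; q1-0->q1; q1-1->q2; q2-0->q2; q2-1->q3; q3-0->q3; q3-1->q0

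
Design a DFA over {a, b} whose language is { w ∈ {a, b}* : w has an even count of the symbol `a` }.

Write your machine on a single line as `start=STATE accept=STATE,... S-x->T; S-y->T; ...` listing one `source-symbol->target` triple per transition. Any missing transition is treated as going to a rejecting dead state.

start=s0; accept=s0; s0-a->s1; s0-b->s0; s1-a->s0; s1-b->s1

Keep the running count of `a`s modulo 2: each `a` advances along the cycle s0 → s1 → s0 while other symbols loop. Accept at s0.
        a   b  
>* s0   s1  s0 
   s1   s0  s1 
(> = start, * = accepting)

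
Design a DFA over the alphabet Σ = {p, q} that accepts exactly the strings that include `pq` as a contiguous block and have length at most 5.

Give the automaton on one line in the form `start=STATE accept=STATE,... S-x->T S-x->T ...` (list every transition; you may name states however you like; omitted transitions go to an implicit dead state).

start=A accept=E,H,K,M A-p->B A-q->C B-p->D B-q->E C-p->D C-q->F D-p->G D-q->H E-p->H E-q->H F-p->G F-q->I G-p->J G-q->K H-p->K H-q->K I-p->J I-q->L J-p->L J-q->M K-p->M K-q->M L-p->L L-q->L M-p->L M-q->L

Build one automaton per condition and run them in lockstep. The first has 3 states tracking whether and how much of `pq` has been seen; the second has 7 states tracking the input length, saturating at 6. A product state is a pair (one from each), accepting exactly when both do. After merging equivalent states the machine shrinks.
With 13 states:
       p  q 
>  A   B  C 
   B   D  E 
   C   D  F 
   D   G  H 
 * E   H  H 
   F   G  I 
   G   J  K 
 * H   K  K 
   I   J  L 
   J   L  M 
 * K   M  M 
   L   L  L 
 * M   L  L 
(> = start, * = accepting)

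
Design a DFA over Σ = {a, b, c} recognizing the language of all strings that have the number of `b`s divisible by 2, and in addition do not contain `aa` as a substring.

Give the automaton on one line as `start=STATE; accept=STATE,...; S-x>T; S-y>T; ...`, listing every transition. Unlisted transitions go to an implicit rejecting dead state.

start=q0; accept=q0,q1; q0-a>q1; q0-b>q2; q0-c>q0; q1-a>q3; q1-b>q2; q1-c>q0; q2-a>q4; q2-b>q0; q2-c>q2; q3-a>q3; q3-b>q3; q3-c>q3; q4-a>q3; q4-b>q0; q4-c>q2

Run two small machines in parallel and take their product. One (2 states) tracks the count of `b`s modulo 2; the other (3 states) tracks partial matches of the forbidden pattern `aa`. Each combined state is a pair, one component from each; accept when both components accept. Equivalent product states are then merged.
A 5-state machine:
        a   b   c  
>* q0   q1  q2  q0 
 * q1   q3  q2  q0 
   q2   q4  q0  q2 
   q3   q3  q3  q3 
   q4   q3  q0  q2 
(> = start, * = accepting)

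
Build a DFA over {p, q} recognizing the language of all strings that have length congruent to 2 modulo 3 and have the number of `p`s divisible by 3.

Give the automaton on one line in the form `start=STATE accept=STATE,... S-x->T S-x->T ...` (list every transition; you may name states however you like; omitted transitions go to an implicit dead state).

start=S0 accept=S5 S0-p->S1 S0-q->S2 S1-p->S3 S1-q->S4 S2-p->S4 S2-q->S5 S3-p->S0 S3-q->S6 S4-p->S6 S4-q->S7 S5-p->S7 S5-q->S0 S6-p->S2 S6-q->S8 S7-p->S8 S7-q->S1 S8-p->S5 S8-q->S3

Run two small machines in parallel and take their product. One (3 states) tracks the input length modulo 3; the other (3 states) tracks the count of `p`s modulo 3. Each combined state is a pair, one component from each; accept when both components accept.
With 9 states:
        p   q  
>  S0   S1  S2 
   S1   S3  S4 
   S2   S4  S5 
   S3   S0  S6 
   S4   S6  S7 
 * S5   S7  S0 
   S6   S2  S8 
   S7   S8  S1 
   S8   S5  S3 
(> = start, * = accepting)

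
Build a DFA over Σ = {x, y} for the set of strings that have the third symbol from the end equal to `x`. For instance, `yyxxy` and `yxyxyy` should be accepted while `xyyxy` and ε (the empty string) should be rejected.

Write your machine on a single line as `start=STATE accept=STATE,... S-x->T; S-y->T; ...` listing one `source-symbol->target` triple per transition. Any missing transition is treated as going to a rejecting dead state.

start=S0; accept=S7,S8,S9,S10; S0-x->S1; S0-y->S2; S1-x->S3; S1-y->S4; S2-x->S5; S2-y->S6; S3-x->S7; S3-y->S8; S4-x->S9; S4-y->S10; S5-x->S11; S5-y->S12; S6-x->S13; S6-y->S14; S7-x->S7; S7-y->S8; S8-x->S9; S8-y->S10; S9-x->S11; S9-y->S12; S10-x->S13; S10-y->S14; S11-x->S7; S11-y->S8; S12-x->S9; S12-y->S10; S13-x->S11; S13-y->S12; S14-x->S13; S14-y->S14

A DFA must remember the last 3 symbols (since which symbol is third-to-last isn't known until the input ends). Use one state per possible window of the last ≤3 symbols; accept from those whose window starts with `x`.
15 states suffice.
          x    y  
>  S0     S1   S2 
   S1     S3   S4 
   S2     S5   S6 
   S3     S7   S8 
   S4     S9  S10 
   S5    S11  S12 
   S6    S13  S14 
 * S7     S7   S8 
 * S8     S9  S10 
 * S9    S11  S12 
 * S10   S13  S14 
   S11    S7   S8 
   S12    S9  S10 
   S13   S11  S12 
   S14   S13  S14 
(> = start, * = accepting)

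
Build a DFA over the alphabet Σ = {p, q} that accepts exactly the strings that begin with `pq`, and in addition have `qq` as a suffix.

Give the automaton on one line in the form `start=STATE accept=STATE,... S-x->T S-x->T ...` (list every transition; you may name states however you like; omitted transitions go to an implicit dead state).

Build one automaton per condition and run them in lockstep. The first has 4 states tracking whether the input so far still matches the prefix `pq`; the second has 3 states tracking how much of the suffix `qq` has currently been matched. A product state is a pair (one from each), accepting exactly when both do.
       p  q 
>  A   B  C 
   B   D  E 
   C   D  F 
   D   D  C 
   E   G  H 
   F   D  F 
   G   G  E 
 * H   G  H 
(> = start, * = accepting)

start=A accept=H A-p->B A-q->C B-p->D B-q->E C-p->D C-q->F D-p->D D-q->C E-p->G E-q->H F-p->D F-q->F G-p->G G-q->E H-p->G H-q->H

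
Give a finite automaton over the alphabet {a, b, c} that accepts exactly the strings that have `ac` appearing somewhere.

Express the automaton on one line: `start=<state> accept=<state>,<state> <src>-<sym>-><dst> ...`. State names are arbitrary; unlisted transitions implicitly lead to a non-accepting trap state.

Track how much of `ac` has been matched so far: state S0 is no progress, S2 is the absorbing accept state reached once `ac` has occurred. Intermediate states record partial matches; on a mismatch, fall back to the longest reusable overlap.
3 states suffice.
        a   b   c  
>  S0   S1  S0  S0 
   S1   S1  S0  S2 
 * S2   S2  S2  S2 
(> = start, * = accepting)

start=S0 accept=S2 S0-a->S1 S0-b->S0 S0-c->S0 S1-a->S1 S1-b->S0 S1-c->S2 S2-a->S2 S2-b->S2 S2-c->S2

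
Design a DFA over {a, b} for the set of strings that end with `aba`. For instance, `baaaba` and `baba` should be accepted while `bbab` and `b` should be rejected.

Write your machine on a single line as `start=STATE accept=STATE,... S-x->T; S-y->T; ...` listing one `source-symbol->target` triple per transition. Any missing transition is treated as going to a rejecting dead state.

start=q0; accept=q3; q0-a->q1; q0-b->q0; q1-a->q1; q1-b->q2; q2-a->q3; q2-b->q0; q3-a->q1; q3-b->q2

Remember how much of `aba` the current input suffix matches. State q0 means no match yet; q1 means the last symbol is `a`; q2 means the last 2 symbols are `ab`; q3 means the last 3 symbols are `aba`. Only q3 accepts. On a mismatch, fall back to the longest proper suffix that is still a prefix of `aba`.
With 4 states:
        a   b  
>  q0   q1  q0 
   q1   q1  q2 
   q2   q3  q0 
 * q3   q1  q2 
(> = start, * = accepting)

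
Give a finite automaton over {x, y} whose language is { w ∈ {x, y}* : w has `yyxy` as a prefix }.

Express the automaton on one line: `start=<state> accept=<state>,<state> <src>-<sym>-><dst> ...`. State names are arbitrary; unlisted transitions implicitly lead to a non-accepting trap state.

Check the first 4 symbols one by one: q0 through q3 record how many have matched `yyxy` so far; any wrong symbol goes to the dead state q5. After all 4 match we enter the accepting sink q4.
        x   y  
>  q0   q5  q1 
   q1   q5  q2 
   q2   q3  q5 
   q3   q5  q4 
 * q4   q4  q4 
   q5   q5  q5 
(> = start, * = accepting)

start=q0 accept=q4 q0-x->q5 q0-y->q1 q1-x->q5 q1-y->q2 q2-x->q3 q2-y->q5 q3-x->q5 q3-y->q4 q4-x->q4 q4-y->q4 q5-x->q5 q5-y->q5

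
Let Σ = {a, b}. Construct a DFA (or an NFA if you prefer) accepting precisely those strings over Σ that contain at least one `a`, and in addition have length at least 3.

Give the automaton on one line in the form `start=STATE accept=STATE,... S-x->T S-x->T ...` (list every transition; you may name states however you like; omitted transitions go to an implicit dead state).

Handle the two conditions separately and then intersect. The first has 3 states tracking the count of `a`s, saturating at 2; the second has 5 states tracking the input length, saturating at 4. A product state is a pair (one from each), accepting exactly when both do. Equivalent product states are then merged.
A 6-state machine:
        a   b  
>  q0   q1  q2 
   q1   q3  q3 
   q2   q3  q4 
   q3   q5  q5 
   q4   q5  q4 
 * q5   q5  q5 
(> = start, * = accepting)

start=q0 accept=q5 q0-a->q1 q0-b->q2 q1-a->q3 q1-b->q3 q2-a->q3 q2-b->q4 q3-a->q5 q3-b->q5 q4-a->q5 q4-b->q4 q5-a->q5 q5-b->q5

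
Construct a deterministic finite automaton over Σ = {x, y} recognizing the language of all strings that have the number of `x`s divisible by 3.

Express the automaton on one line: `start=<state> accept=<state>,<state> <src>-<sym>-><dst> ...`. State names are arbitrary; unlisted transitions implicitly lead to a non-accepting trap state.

start=s0 accept=s0 s0-x->s1 s0-y->s0 s1-x->s2 s1-y->s1 s2-x->s0 s2-y->s2

Keep the running count of `x`s modulo 3: each `x` advances along the cycle s0 → s1 → s2 → s0 while other symbols loop. Accept at s0.
With 3 states:
        x   y  
>* s0   s1  s0 
   s1   s2  s1 
   s2   s0  s2 
(> = start, * = accepting)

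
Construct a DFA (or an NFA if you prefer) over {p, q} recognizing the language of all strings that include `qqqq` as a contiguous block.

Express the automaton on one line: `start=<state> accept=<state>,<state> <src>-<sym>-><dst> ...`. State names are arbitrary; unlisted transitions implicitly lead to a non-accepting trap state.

start=A accept=E A-p->A A-q->B B-p->A B-q->C C-p->A C-q->D D-p->A D-q->E E-p->E E-q->E

States A..D record the length of the longest prefix of `qqqq` that matches the current input suffix. Reaching E means `qqqq` has been seen, and we stay there forever. Accept from E.
       p  q 
>  A   A  B 
   B   A  C 
   C   A  D 
   D   A  E 
 * E   E  E 
(> = start, * = accepting)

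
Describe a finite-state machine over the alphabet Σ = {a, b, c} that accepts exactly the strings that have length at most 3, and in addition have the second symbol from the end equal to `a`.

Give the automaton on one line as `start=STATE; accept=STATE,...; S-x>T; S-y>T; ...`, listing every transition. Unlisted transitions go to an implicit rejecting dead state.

Run two small machines in parallel and take their product. The first has 5 states tracking the input length, saturating at 4; the second has 13 states tracking the last 2 symbols read. A product state is a pair (one from each), accepting exactly when both do. Minimizing collapses redundant product states.
        a   b   c  
>  S0   S1  S2  S2 
   S1   S3  S4  S4 
   S2   S5  S6  S6 
 * S3   S4  S4  S4 
 * S4   S6  S6  S6 
   S5   S4  S4  S4 
   S6   S6  S6  S6 
(> = start, * = accepting)

start=S0; accept=S3,S4; S0-a>S1; S0-b>S2; S0-c>S2; S1-a>S3; S1-b>S4; S1-c>S4; S2-a>S5; S2-b>S6; S2-c>S6; S3-a>S4; S3-b>S4; S3-c>S4; S4-a>S6; S4-b>S6; S4-c>S6; S5-a>S4; S5-b>S4; S5-c>S4; S6-a>S6; S6-b>S6; S6-c>S6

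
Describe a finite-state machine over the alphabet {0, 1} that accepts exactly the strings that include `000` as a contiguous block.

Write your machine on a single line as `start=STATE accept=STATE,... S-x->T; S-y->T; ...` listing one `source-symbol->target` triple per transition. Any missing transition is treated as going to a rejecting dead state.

start=s0; accept=s3; s0-0->s1; s0-1->s0; s1-0->s2; s1-1->s0; s2-0->s3; s2-1->s0; s3-0->s3; s3-1->s3

States s0..s2 record the length of the longest prefix of `000` that matches the current input suffix. Reaching s3 means `000` has been seen, and we stay there forever. Accept from s3.
4 states suffice.
        0   1  
>  s0   s1  s0 
   s1   s2  s0 
   s2   s3  s0 
 * s3   s3  s3 
(> = start, * = accepting)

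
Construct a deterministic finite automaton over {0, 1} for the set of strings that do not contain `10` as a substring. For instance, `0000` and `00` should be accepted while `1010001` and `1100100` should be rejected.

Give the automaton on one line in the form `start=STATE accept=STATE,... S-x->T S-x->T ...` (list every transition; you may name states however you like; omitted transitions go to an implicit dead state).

start=q0 accept=q0,q1 q0-0->q0 q0-1->q1 q1-0->q2 q1-1->q1 q2-0->q2 q2-1->q2

This is the complement of 'contains `10`'. Use the same substring-matching states — q0 through q2 holding how much of `10` has just been matched — but flip the accepting set: everything except the trap q2 accepts.
A 3-state machine:
        0   1  
>* q0   q0  q1 
 * q1   q2  q1 
   q2   q2  q2 
(> = start, * = accepting)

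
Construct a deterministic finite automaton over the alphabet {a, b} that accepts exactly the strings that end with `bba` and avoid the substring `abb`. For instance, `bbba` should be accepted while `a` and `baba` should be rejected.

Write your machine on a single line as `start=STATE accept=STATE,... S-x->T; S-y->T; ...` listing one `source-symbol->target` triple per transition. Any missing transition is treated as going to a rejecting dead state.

Run two small machines in parallel and take their product. The first has 4 states tracking how much of the suffix `bba` has currently been matched; the second has 4 states tracking partial matches of the forbidden pattern `abb`. A product state is a pair (one from each), accepting exactly when both do. Equivalent product states are then merged.
5 states suffice.
        a   b  
>  q0   q1  q2 
   q1   q1  q1 
   q2   q1  q3 
   q3   q4  q3 
 * q4   q1  q1 
(> = start, * = accepting)

start=q0; accept=q4; q0-a->q1; q0-b->q2; q1-a->q1; q1-b->q1; q2-a->q1; q2-b->q3; q3-a->q4; q3-b->q3; q4-a->q1; q4-b->q1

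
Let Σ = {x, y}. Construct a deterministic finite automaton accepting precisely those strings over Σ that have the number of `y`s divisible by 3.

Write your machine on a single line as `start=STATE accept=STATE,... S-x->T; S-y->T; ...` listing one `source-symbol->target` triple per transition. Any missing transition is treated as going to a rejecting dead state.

The only thing that matters is how many `y`s have appeared, reduced mod 3. Use one state per residue: S0 for 0, …, S2 for 2. Reading `y` moves to the next residue; anything else stays put. S0 is accepting.
A 3-state machine:
        x   y  
>* S0   S0  S1 
   S1   S1  S2 
   S2   S2  S0 
(> = start, * = accepting)

start=S0; accept=S0; S0-x->S0; S0-y->S1; S1-x->S1; S1-y->S2; S2-x->S2; S2-y->S0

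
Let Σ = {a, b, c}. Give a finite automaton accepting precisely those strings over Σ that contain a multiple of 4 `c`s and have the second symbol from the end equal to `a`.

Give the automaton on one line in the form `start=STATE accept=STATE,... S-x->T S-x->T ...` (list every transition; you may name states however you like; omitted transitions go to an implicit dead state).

Handle the two conditions separately and then intersect. One (4 states) tracks the count of `c`s modulo 4; the other (13 states) tracks the last 2 symbols read. Each combined state is a pair, one component from each; accept when both components accept. Equivalent product states are then merged.
An 8-state machine:
        a   b   c  
>  s0   s1  s0  s2 
   s1   s3  s4  s2 
   s2   s2  s2  s5 
 * s3   s3  s4  s2 
 * s4   s1  s0  s2 
   s5   s5  s5  s6 
   s6   s7  s6  s0 
   s7   s7  s6  s4 
(> = start, * = accepting)

start=s0 accept=s3,s4 s0-a->s1 s0-b->s0 s0-c->s2 s1-a->s3 s1-b->s4 s1-c->s2 s2-a->s2 s2-b->s2 s2-c->s5 s3-a->s3 s3-b->s4 s3-c->s2 s4-a->s1 s4-b->s0 s4-c->s2 s5-a->s5 s5-b->s5 s5-c->s6 s6-a->s7 s6-b->s6 s6-c->s0 s7-a->s7 s7-b->s6 s7-c->s4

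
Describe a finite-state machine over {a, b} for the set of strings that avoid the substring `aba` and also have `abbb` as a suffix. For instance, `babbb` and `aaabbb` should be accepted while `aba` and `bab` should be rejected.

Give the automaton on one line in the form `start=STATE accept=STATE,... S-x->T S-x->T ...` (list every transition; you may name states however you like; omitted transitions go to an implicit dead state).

Run two small machines in parallel and take their product. The first has 4 states tracking partial matches of the forbidden pattern `aba`; the second has 5 states tracking how much of the suffix `abbb` has currently been matched. A product state is a pair (one from each), accepting exactly when both do.
10 states suffice.
        a   b  
>  s0   s1  s0 
   s1   s1  s2 
   s2   s3  s4 
   s3   s3  s5 
   s4   s1  s6 
   s5   s3  s7 
 * s6   s1  s0 
   s7   s3  s8 
   s8   s3  s9 
   s9   s3  s9 
(> = start, * = accepting)

start=s0 accept=s6 s0-a->s1 s0-b->s0 s1-a->s1 s1-b->s2 s2-a->s3 s2-b->s4 s3-a->s3 s3-b->s5 s4-a->s1 s4-b->s6 s5-a->s3 s5-b->s7 s6-a->s1 s6-b->s0 s7-a->s3 s7-b->s8 s8-a->s3 s8-b->s9 s9-a->s3 s9-b->s9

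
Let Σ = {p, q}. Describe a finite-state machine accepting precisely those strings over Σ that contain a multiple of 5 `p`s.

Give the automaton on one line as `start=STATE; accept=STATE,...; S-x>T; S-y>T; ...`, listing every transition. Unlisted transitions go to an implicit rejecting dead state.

The only thing that matters is how many `p`s have appeared, reduced mod 5. Use one state per residue: A for 0, …, E for 4. Reading `p` moves to the next residue; anything else stays put. A is accepting.
A 5-state machine:
       p  q 
>* A   B  A 
   B   C  B 
   C   D  C 
   D   E  D 
   E   A  E 
(> = start, * = accepting)

start=A; accept=A; A-p>B; A-q>A; B-p>C; B-q>B; C-p>D; C-q>C; D-p>E; D-q>D; E-p>A; E-q>E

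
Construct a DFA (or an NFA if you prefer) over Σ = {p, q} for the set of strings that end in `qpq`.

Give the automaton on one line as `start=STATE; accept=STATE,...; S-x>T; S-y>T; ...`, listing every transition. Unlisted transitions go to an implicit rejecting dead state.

start=S0; accept=S3; S0-p>S0; S0-q>S1; S1-p>S2; S1-q>S1; S2-p>S0; S2-q>S3; S3-p>S2; S3-q>S1

Let each state record the length of the longest suffix of the input read so far that is also a prefix of `qpq`. S1 means the last symbol is `q`; S2 means the last 2 symbols are `qp`; S3 means the last 3 symbols are `qpq`. Accept only at S3, where the string currently ends in `qpq`.
With 4 states:
        p   q  
>  S0   S0  S1 
   S1   S2  S1 
   S2   S0  S3 
 * S3   S2  S1 
(> = start, * = accepting)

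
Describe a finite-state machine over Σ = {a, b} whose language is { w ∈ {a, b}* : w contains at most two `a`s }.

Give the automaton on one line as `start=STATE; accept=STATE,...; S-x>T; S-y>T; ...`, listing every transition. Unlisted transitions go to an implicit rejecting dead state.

start=s0; accept=s0,s1,s2; s0-a>s1; s0-b>s0; s1-a>s2; s1-b>s1; s2-a>s3; s2-b>s2; s3-a>s3; s3-b>s3

Count `a`s, saturating at 3: states s0 through s2 mean 0 through 2 `a`s seen; s3 means more than 2. Each `a` increments (capped at s3); other symbols loop. Accept from {s0, s1, s2}.
A 4-state machine:
        a   b  
>* s0   s1  s0 
 * s1   s2  s1 
 * s2   s3  s2 
   s3   s3  s3 
(> = start, * = accepting)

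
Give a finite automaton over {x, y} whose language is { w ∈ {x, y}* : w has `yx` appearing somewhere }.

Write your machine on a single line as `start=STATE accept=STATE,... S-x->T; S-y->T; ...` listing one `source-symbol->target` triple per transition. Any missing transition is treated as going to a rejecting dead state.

start=S0; accept=S2; S0-x->S0; S0-y->S1; S1-x->S2; S1-y->S1; S2-x->S2; S2-y->S2

Track how much of `yx` has been matched so far: state S0 is no progress, S2 is the absorbing accept state reached once `yx` has occurred. Intermediate states record partial matches; on a mismatch, fall back to the longest reusable overlap.
        x   y  
>  S0   S0  S1 
   S1   S2  S1 
 * S2   S2  S2 
(> = start, * = accepting)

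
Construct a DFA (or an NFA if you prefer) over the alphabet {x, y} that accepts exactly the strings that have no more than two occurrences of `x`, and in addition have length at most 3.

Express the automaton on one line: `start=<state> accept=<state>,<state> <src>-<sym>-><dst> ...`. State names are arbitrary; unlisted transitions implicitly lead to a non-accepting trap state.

Build one automaton per condition and run them in lockstep. One (4 states) tracks the count of `x`s, saturating at 3; the other (5 states) tracks the input length, saturating at 4. Each combined state is a pair, one component from each; accept when both components accept. Minimizing collapses redundant product states.
        x   y  
>* q0   q1  q2 
 * q1   q3  q4 
 * q2   q4  q4 
 * q3   q5  q6 
 * q4   q6  q6 
   q5   q5  q5 
 * q6   q5  q5 
(> = start, * = accepting)

start=q0 accept=q0,q1,q2,q3,q4,q6 q0-x->q1 q0-y->q2 q1-x->q3 q1-y->q4 q2-x->q4 q2-y->q4 q3-x->q5 q3-y->q6 q4-x->q6 q4-y->q6 q5-x->q5 q5-y->q5 q6-x->q5 q6-y->q5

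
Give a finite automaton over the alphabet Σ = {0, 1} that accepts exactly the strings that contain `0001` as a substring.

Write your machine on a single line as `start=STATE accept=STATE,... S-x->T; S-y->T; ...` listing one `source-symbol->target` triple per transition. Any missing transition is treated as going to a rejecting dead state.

start=A; accept=E; A-0->B; A-1->A; B-0->C; B-1->A; C-0->D; C-1->A; D-0->D; D-1->E; E-0->E; E-1->E

Track how much of `0001` has been matched so far: state A is no progress, E is the absorbing accept state reached once `0001` has occurred. Intermediate states record partial matches; on a mismatch, fall back to the longest reusable overlap.
       0  1 
>  A   B  A 
   B   C  A 
   C   D  A 
   D   D  E 
 * E   E  E 
(> = start, * = accepting)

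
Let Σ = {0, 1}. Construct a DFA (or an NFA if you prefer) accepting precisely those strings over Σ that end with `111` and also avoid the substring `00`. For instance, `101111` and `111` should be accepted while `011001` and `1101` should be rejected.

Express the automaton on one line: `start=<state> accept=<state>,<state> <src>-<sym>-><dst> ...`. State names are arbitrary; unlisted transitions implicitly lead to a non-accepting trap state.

Handle the two conditions separately and then intersect. The first has 4 states tracking how much of the suffix `111` has currently been matched; the second has 3 states tracking partial matches of the forbidden pattern `00`. A product state is a pair (one from each), accepting exactly when both do. After merging equivalent states the machine shrinks.
        0   1  
>  S0   S1  S2 
   S1   S3  S2 
   S2   S1  S4 
   S3   S3  S3 
   S4   S1  S5 
 * S5   S1  S5 
(> = start, * = accepting)

start=S0 accept=S5 S0-0->S1 S0-1->S2 S1-0->S3 S1-1->S2 S2-0->S1 S2-1->S4 S3-0->S3 S3-1->S3 S4-0->S1 S4-1->S5 S5-0->S1 S5-1->S5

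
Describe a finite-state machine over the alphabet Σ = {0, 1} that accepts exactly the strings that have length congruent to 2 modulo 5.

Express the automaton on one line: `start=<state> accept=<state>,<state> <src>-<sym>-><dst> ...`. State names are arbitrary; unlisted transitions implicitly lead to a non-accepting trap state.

start=q0 accept=q2 q0-0->q1 q0-1->q1 q1-0->q2 q1-1->q2 q2-0->q3 q2-1->q3 q3-0->q4 q3-1->q4 q4-0->q0 q4-1->q0

Count input length modulo 5: every symbol advances one step around the cycle q0 → q1 → q2 → q3 → q4 → q0. Accept at q2.
        0   1  
>  q0   q1  q1 
   q1   q2  q2 
 * q2   q3  q3 
   q3   q4  q4 
   q4   q0  q0 
(> = start, * = accepting)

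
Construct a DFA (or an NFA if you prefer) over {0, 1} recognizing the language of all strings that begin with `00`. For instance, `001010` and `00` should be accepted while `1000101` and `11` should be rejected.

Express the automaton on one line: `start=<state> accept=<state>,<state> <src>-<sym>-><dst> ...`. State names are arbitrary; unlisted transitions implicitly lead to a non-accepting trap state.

start=q0 accept=q2 q0-0->q1 q0-1->q3 q1-0->q2 q1-1->q3 q2-0->q2 q2-1->q2 q3-0->q3 q3-1->q3

Walk along `00` while the input agrees: from q0 take `0` to q1, and so on. Any deviation drops to the rejecting sink q3. Once q2 is reached the prefix is confirmed and every continuation is accepted.
With 4 states:
        0   1  
>  q0   q1  q3 
   q1   q2  q3 
 * q2   q2  q2 
   q3   q3  q3 
(> = start, * = accepting)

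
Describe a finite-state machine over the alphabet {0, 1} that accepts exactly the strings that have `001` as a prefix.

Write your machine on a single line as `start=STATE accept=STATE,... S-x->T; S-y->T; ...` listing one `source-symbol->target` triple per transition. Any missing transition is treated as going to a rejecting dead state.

start=S0; accept=S3; S0-0->S1; S0-1->S4; S1-0->S2; S1-1->S4; S2-0->S4; S2-1->S3; S3-0->S3; S3-1->S3; S4-0->S4; S4-1->S4

Walk along `001` while the input agrees: from S0 take `0` to S1, and so on. Any deviation drops to the rejecting sink S4. Once S3 is reached the prefix is confirmed and every continuation is accepted.
5 states suffice.
        0   1  
>  S0   S1  S4 
   S1   S2  S4 
   S2   S4  S3 
 * S3   S3  S3 
   S4   S4  S4 
(> = start, * = accepting)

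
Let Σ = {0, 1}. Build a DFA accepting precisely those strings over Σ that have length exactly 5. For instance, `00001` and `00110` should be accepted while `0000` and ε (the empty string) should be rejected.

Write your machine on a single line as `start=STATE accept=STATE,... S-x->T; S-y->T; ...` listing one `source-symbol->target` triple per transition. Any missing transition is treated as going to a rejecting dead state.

start=A; accept=F; A-0->B; A-1->B; B-0->C; B-1->C; C-0->D; C-1->D; D-0->E; D-1->E; E-0->F; E-1->F; F-0->G; F-1->G; G-0->G; G-1->G

Count input length up to 6: every symbol moves from A toward G, which means 'more than 5' and absorbs. Accept from {F}.
7 states suffice.
       0  1 
>  A   B  B 
   B   C  C 
   C   D  D 
   D   E  E 
   E   F  F 
 * F   G  G 
   G   G  G 
(> = start, * = accepting)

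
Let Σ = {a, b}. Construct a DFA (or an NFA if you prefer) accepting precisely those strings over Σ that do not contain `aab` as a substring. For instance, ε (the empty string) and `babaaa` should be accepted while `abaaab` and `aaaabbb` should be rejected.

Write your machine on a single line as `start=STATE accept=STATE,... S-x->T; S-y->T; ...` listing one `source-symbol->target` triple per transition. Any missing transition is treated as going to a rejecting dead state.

start=q0; accept=q0,q1,q2; q0-a->q1; q0-b->q0; q1-a->q2; q1-b->q0; q2-a->q2; q2-b->q3; q3-a->q3; q3-b->q3

This is the complement of 'contains `aab`'. Use the same substring-matching states — q0 through q3 holding how much of `aab` has just been matched — but flip the accepting set: everything except the trap q3 accepts.
        a   b  
>* q0   q1  q0 
 * q1   q2  q0 
 * q2   q2  q3 
   q3   q3  q3 
(> = start, * = accepting)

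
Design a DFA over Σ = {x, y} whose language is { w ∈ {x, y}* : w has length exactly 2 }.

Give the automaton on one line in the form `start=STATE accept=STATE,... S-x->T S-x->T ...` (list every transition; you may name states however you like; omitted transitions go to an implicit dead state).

Count input length up to 3: every symbol moves from s0 toward s3, which means 'more than 2' and absorbs. Accept from {s2}.
        x   y  
>  s0   s1  s1 
   s1   s2  s2 
 * s2   s3  s3 
   s3   s3  s3 
(> = start, * = accepting)

start=s0 accept=s2 s0-x->s1 s0-y->s1 s1-x->s2 s1-y->s2 s2-x->s3 s2-y->s3 s3-x->s3 s3-y->s3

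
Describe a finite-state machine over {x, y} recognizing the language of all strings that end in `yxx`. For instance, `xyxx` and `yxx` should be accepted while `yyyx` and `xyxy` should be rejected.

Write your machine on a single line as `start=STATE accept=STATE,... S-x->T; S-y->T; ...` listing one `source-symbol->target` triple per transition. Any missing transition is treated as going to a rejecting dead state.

Remember how much of `yxx` the current input suffix matches. State A means no match yet; B means the last symbol is `y`; C means the last 2 symbols are `yx`; D means the last 3 symbols are `yxx`. Only D accepts. On a mismatch, fall back to the longest proper suffix that is still a prefix of `yxx`.
With 4 states:
       x  y 
>  A   A  B 
   B   C  B 
   C   D  B 
 * D   A  B 
(> = start, * = accepting)

start=A; accept=D; A-x->A; A-y->B; B-x->C; B-y->B; C-x->D; C-y->B; D-x->A; D-y->B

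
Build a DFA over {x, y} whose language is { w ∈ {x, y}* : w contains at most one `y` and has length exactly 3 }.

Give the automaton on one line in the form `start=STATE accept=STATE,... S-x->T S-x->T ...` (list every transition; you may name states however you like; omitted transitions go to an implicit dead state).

Handle the two conditions separately and then intersect. One (3 states) tracks the count of `y`s, saturating at 2; the other (5 states) tracks the input length, saturating at 4. Each combined state is a pair, one component from each; accept when both components accept. Equivalent product states are then merged.
A 7-state machine:
        x   y  
>  S0   S1  S2 
   S1   S3  S4 
   S2   S4  S5 
   S3   S6  S6 
   S4   S6  S5 
   S5   S5  S5 
 * S6   S5  S5 
(> = start, * = accepting)

start=S0 accept=S6 S0-x->S1 S0-y->S2 S1-x->S3 S1-y->S4 S2-x->S4 S2-y->S5 S3-x->S6 S3-y->S6 S4-x->S6 S4-y->S5 S5-x->S5 S5-y->S5 S6-x->S5 S6-y->S5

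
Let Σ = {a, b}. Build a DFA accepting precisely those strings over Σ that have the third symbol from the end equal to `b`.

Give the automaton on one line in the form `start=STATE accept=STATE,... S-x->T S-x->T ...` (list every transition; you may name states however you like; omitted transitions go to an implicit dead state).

A DFA must remember the last 3 symbols (since which symbol is third-to-last isn't known until the input ends). Use one state per possible window of the last ≤3 symbols; accept from those whose window starts with `b`.
          a    b  
>  q0     q1   q2 
   q1     q3   q4 
   q2     q5   q6 
   q3     q7   q8 
   q4     q9  q10 
   q5    q11  q12 
   q6    q13  q14 
   q7     q7   q8 
   q8     q9  q10 
   q9    q11  q12 
   q10   q13  q14 
 * q11    q7   q8 
 * q12    q9  q10 
 * q13   q11  q12 
 * q14   q13  q14 
(> = start, * = accepting)

start=q0 accept=q11,q12,q13,q14 q0-a->q1 q0-b->q2 q1-a->q3 q1-b->q4 q2-a->q5 q2-b->q6 q3-a->q7 q3-b->q8 q4-a->q9 q4-b->q10 q5-a->q11 q5-b->q12 q6-a->q13 q6-b->q14 q7-a->q7 q7-b->q8 q8-a->q9 q8-b->q10 q9-a->q11 q9-b->q12 q10-a->q13 q10-b->q14 q11-a->q7 q11-b->q8 q12-a->q9 q12-b->q10 q13-a->q11 q13-b->q12 q14-a->q13 q14-b->q14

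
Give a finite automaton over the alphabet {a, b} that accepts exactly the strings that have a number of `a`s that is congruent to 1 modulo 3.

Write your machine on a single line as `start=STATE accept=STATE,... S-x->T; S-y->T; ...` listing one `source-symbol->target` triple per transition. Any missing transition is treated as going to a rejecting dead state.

start=q0; accept=q1; q0-a->q1; q0-b->q0; q1-a->q2; q1-b->q1; q2-a->q0; q2-b->q2

The only thing that matters is how many `a`s have appeared, reduced mod 3. Use one state per residue: q0 for 0, …, q2 for 2. Reading `a` moves to the next residue; anything else stays put. q1 is accepting.
3 states suffice.
        a   b  
>  q0   q1  q0 
 * q1   q2  q1 
   q2   q0  q2 
(> = start, * = accepting)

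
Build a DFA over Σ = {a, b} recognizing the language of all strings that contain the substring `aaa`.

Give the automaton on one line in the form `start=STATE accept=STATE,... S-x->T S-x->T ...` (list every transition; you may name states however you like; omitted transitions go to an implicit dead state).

States s0..s2 record the length of the longest prefix of `aaa` that matches the current input suffix. Reaching s3 means `aaa` has been seen, and we stay there forever. Accept from s3.
        a   b  
>  s0   s1  s0 
   s1   s2  s0 
   s2   s3  s0 
 * s3   s3  s3 
(> = start, * = accepting)

start=s0 accept=s3 s0-a->s1 s0-b->s0 s1-a->s2 s1-b->s0 s2-a->s3 s2-b->s0 s3-a->s3 s3-b->s3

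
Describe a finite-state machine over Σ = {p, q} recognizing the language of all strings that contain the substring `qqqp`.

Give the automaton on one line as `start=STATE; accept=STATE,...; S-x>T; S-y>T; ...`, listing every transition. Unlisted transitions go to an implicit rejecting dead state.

States A..D record the length of the longest prefix of `qqqp` that matches the current input suffix. Reaching E means `qqqp` has been seen, and we stay there forever. Accept from E.
A 5-state machine:
       p  q 
>  A   A  B 
   B   A  C 
   C   A  D 
   D   E  D 
 * E   E  E 
(> = start, * = accepting)

start=A; accept=E; A-p>A; A-q>B; B-p>A; B-q>C; C-p>A; C-q>D; D-p>E; D-q>D; E-p>E; E-q>E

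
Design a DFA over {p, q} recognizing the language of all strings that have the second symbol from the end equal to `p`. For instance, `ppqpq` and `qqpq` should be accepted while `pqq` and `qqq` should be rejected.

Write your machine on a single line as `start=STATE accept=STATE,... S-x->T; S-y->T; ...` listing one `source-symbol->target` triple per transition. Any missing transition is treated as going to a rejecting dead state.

Because acceptance depends on a position counted from the end, the machine has to buffer the most recent 2 symbols. Make each state the string of the last up-to-2 symbols read; on input `x` shift the window left and append `x`. Accept when the buffered window has length 2 and begins with `p`.
7 states suffice.
       p  q 
>  A   B  C 
   B   D  E 
   C   F  G 
 * D   D  E 
 * E   F  G 
   F   D  E 
   G   F  G 
(> = start, * = accepting)

start=A; accept=D,E; A-p->B; A-q->C; B-p->D; B-q->E; C-p->F; C-q->G; D-p->D; D-q->E; E-p->F; E-q->G; F-p->D; F-q->E; G-p->F; G-q->G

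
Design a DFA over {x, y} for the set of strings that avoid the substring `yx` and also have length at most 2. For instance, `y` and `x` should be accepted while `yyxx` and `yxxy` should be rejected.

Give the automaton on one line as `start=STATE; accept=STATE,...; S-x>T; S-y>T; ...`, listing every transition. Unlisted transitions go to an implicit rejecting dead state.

start=S0; accept=S0,S1,S2,S3; S0-x>S1; S0-y>S2; S1-x>S3; S1-y>S3; S2-x>S4; S2-y>S3; S3-x>S4; S3-y>S4; S4-x>S4; S4-y>S4

Build one automaton per condition and run them in lockstep. One (3 states) tracks partial matches of the forbidden pattern `yx`; the other (4 states) tracks the input length, saturating at 3. Each combined state is a pair, one component from each; accept when both components accept. Equivalent product states are then merged.
With 5 states:
        x   y  
>* S0   S1  S2 
 * S1   S3  S3 
 * S2   S4  S3 
 * S3   S4  S4 
   S4   S4  S4 
(> = start, * = accepting)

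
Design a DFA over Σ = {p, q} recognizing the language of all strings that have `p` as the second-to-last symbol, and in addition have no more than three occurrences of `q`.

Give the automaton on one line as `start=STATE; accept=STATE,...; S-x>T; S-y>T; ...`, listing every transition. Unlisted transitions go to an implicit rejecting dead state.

start=s0; accept=s3,s4,s7,s8,s11,s12,s15; s0-p>s1; s0-q>s2; s1-p>s3; s1-q>s4; s2-p>s5; s2-q>s6; s3-p>s3; s3-q>s4; s4-p>s5; s4-q>s6; s5-p>s7; s5-q>s8; s6-p>s9; s6-q>s10; s7-p>s7; s7-q>s8; s8-p>s9; s8-q>s10; s9-p>s11; s9-q>s12; s10-p>s13; s10-q>s14; s11-p>s11; s11-q>s12; s12-p>s13; s12-q>s14; s13-p>s15; s13-q>s16; s14-p>s17; s14-q>s14; s15-p>s15; s15-q>s16; s16-p>s17; s16-q>s14; s17-p>s18; s17-q>s16; s18-p>s18; s18-q>s16

Handle the two conditions separately and then intersect. The first has 7 states tracking the last 2 symbols read; the second has 5 states tracking the count of `q`s, saturating at 4. A product state is a pair (one from each), accepting exactly when both do.
A 19-state machine:
          p    q  
>  s0     s1   s2 
   s1     s3   s4 
   s2     s5   s6 
 * s3     s3   s4 
 * s4     s5   s6 
   s5     s7   s8 
   s6     s9  s10 
 * s7     s7   s8 
 * s8     s9  s10 
   s9    s11  s12 
   s10   s13  s14 
 * s11   s11  s12 
 * s12   s13  s14 
   s13   s15  s16 
   s14   s17  s14 
 * s15   s15  s16 
   s16   s17  s14 
   s17   s18  s16 
   s18   s18  s16 
(> = start, * = accepting)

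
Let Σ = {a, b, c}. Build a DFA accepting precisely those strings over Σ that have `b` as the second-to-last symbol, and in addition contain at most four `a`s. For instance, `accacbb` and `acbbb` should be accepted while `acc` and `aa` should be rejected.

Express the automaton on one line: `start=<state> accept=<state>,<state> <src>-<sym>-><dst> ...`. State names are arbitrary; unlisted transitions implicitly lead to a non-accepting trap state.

start=q0 accept=q5,q6,q7,q10,q11,q14,q15,q18,q19,q20 q0-a->q1 q0-b->q2 q0-c->q0 q1-a->q3 q1-b->q4 q1-c->q1 q2-a->q5 q2-b->q6 q2-c->q7 q3-a->q8 q3-b->q9 q3-c->q3 q4-a->q10 q4-b->q11 q4-c->q5 q5-a->q3 q5-b->q4 q5-c->q1 q6-a->q5 q6-b->q6 q6-c->q7 q7-a->q1 q7-b->q2 q7-c->q0 q8-a->q12 q8-b->q13 q8-c->q8 q9-a->q14 q9-b->q15 q9-c->q10 q10-a->q8 q10-b->q9 q10-c->q3 q11-a->q10 q11-b->q11 q11-c->q5 q12-a->q16 q12-b->q17 q12-c->q12 q13-a->q18 q13-b->q19 q13-c->q14 q14-a->q12 q14-b->q13 q14-c->q8 q15-a->q14 q15-b->q15 q15-c->q10 q16-a->q16 q16-b->q16 q16-c->q16 q17-a->q16 q17-b->q20 q17-c->q18 q18-a->q16 q18-b->q17 q18-c->q12 q19-a->q18 q19-b->q19 q19-c->q14 q20-a->q16 q20-b->q20 q20-c->q18

Build one automaton per condition and run them in lockstep. One (13 states) tracks the last 2 symbols read; the other (6 states) tracks the count of `a`s, saturating at 5. Each combined state is a pair, one component from each; accept when both components accept. After merging equivalent states the machine shrinks.
21 states suffice.
          a    b    c  
>  q0     q1   q2   q0 
   q1     q3   q4   q1 
   q2     q5   q6   q7 
   q3     q8   q9   q3 
   q4    q10  q11   q5 
 * q5     q3   q4   q1 
 * q6     q5   q6   q7 
 * q7     q1   q2   q0 
   q8    q12  q13   q8 
   q9    q14  q15  q10 
 * q10    q8   q9   q3 
 * q11   q10  q11   q5 
   q12   q16  q17  q12 
   q13   q18  q19  q14 
 * q14   q12  q13   q8 
 * q15   q14  q15  q10 
   q16   q16  q16  q16 
   q17   q16  q20  q18 
 * q18   q16  q17  q12 
 * q19   q18  q19  q14 
 * q20   q16  q20  q18 
(> = start, * = accepting)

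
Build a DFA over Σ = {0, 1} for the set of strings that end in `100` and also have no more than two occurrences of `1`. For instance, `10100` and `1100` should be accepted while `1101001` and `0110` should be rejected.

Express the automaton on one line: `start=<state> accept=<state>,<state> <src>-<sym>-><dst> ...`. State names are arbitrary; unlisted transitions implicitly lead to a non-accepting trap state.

start=q0 accept=q4,q8 q0-0->q0 q0-1->q1 q1-0->q2 q1-1->q3 q2-0->q4 q2-1->q3 q3-0->q5 q3-1->q6 q4-0->q7 q4-1->q3 q5-0->q8 q5-1->q6 q6-0->q6 q6-1->q6 q7-0->q7 q7-1->q3 q8-0->q6 q8-1->q6

Handle the two conditions separately and then intersect. One (4 states) tracks how much of the suffix `100` has currently been matched; the other (4 states) tracks the count of `1`s, saturating at 3. Each combined state is a pair, one component from each; accept when both components accept. Equivalent product states are then merged.
        0   1  
>  q0   q0  q1 
   q1   q2  q3 
   q2   q4  q3 
   q3   q5  q6 
 * q4   q7  q3 
   q5   q8  q6 
   q6   q6  q6 
   q7   q7  q3 
 * q8   q6  q6 
(> = start, * = accepting)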